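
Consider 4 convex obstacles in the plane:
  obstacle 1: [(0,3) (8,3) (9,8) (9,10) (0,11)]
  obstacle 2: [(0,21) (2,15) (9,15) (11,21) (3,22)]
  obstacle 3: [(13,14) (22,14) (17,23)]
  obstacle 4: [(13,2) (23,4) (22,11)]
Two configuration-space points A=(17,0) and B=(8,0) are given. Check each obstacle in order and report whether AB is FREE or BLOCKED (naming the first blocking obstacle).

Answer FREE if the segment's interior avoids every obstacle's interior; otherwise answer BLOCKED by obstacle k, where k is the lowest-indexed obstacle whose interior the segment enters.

Obstacle 1 [(0,3) (8,3) (9,8) (9,10) (0,11)]:
  edge (0,3)–(8,3): clear
  edge (8,3)–(9,8): clear
  edge (9,8)–(9,10): clear
  edge (9,10)–(0,11): clear
  edge (0,11)–(0,3): clear
  midpoint (25/2,0) outside
  → clear
Obstacle 2 [(0,21) (2,15) (9,15) (11,21) (3,22)]:
  edge (0,21)–(2,15): clear
  edge (2,15)–(9,15): clear
  edge (9,15)–(11,21): clear
  edge (11,21)–(3,22): clear
  edge (3,22)–(0,21): clear
  midpoint (25/2,0) outside
  → clear
Obstacle 3 [(13,14) (22,14) (17,23)]:
  edge (13,14)–(22,14): clear
  edge (22,14)–(17,23): clear
  edge (17,23)–(13,14): clear
  midpoint (25/2,0) outside
  → clear
Obstacle 4 [(13,2) (23,4) (22,11)]:
  edge (13,2)–(23,4): clear
  edge (23,4)–(22,11): clear
  edge (22,11)–(13,2): clear
  midpoint (25/2,0) outside
  → clear

FREE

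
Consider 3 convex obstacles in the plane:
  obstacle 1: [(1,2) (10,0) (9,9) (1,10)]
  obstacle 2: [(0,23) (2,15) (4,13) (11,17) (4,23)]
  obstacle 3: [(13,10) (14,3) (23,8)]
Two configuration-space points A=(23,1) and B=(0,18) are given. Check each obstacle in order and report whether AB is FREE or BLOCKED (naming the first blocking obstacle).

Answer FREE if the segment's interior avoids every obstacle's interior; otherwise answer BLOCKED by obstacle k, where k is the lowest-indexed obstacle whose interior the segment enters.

BLOCKED by obstacle 2

Obstacle 1 [(1,2) (10,0) (9,9) (1,10)]:
  edge (1,2)–(10,0): clear
  edge (10,0)–(9,9): clear
  edge (9,9)–(1,10): clear
  edge (1,10)–(1,2): clear
  midpoint (23/2,19/2) outside
  → clear
Obstacle 2 [(0,23) (2,15) (4,13) (11,17) (4,23)]:
  edge (0,23)–(2,15): crosses AB
  edge (2,15)–(4,13): clear
  edge (4,13)–(11,17): crosses AB
  edge (11,17)–(4,23): clear
  edge (4,23)–(0,23): clear
  → BLOCKED
Obstacle 3 [(13,10) (14,3) (23,8)]:
  edge (13,10)–(14,3): crosses AB
  edge (14,3)–(23,8): crosses AB
  edge (23,8)–(13,10): clear
  → BLOCKED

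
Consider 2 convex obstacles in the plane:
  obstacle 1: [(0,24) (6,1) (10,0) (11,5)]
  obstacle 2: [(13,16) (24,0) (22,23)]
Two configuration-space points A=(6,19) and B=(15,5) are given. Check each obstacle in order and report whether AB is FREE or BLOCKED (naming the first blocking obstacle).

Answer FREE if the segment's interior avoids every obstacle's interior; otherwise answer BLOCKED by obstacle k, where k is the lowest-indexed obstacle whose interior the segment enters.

Obstacle 1 [(0,24) (6,1) (10,0) (11,5)]:
  edge (0,24)–(6,1): clear
  edge (6,1)–(10,0): clear
  edge (10,0)–(11,5): clear
  edge (11,5)–(0,24): clear
  midpoint (21/2,12) outside
  → clear
Obstacle 2 [(13,16) (24,0) (22,23)]:
  edge (13,16)–(24,0): clear
  edge (24,0)–(22,23): clear
  edge (22,23)–(13,16): clear
  midpoint (21/2,12) outside
  → clear

FREE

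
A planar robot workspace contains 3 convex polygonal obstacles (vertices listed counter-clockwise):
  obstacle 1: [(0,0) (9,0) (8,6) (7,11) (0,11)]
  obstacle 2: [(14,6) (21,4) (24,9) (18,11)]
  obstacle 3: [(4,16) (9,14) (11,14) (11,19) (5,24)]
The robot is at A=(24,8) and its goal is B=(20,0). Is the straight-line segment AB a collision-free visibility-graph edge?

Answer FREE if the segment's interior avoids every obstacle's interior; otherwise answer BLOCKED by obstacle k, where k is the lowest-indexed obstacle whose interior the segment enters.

FREE

Obstacle 1 [(0,0) (9,0) (8,6) (7,11) (0,11)]:
  edge (0,0)–(9,0): clear
  edge (9,0)–(8,6): clear
  edge (8,6)–(7,11): clear
  edge (7,11)–(0,11): clear
  edge (0,11)–(0,0): clear
  midpoint (22,4) outside
  → clear
Obstacle 2 [(14,6) (21,4) (24,9) (18,11)]:
  edge (14,6)–(21,4): clear
  edge (21,4)–(24,9): clear
  edge (24,9)–(18,11): clear
  edge (18,11)–(14,6): clear
  midpoint (22,4) outside
  → clear
Obstacle 3 [(4,16) (9,14) (11,14) (11,19) (5,24)]:
  edge (4,16)–(9,14): clear
  edge (9,14)–(11,14): clear
  edge (11,14)–(11,19): clear
  edge (11,19)–(5,24): clear
  edge (5,24)–(4,16): clear
  midpoint (22,4) outside
  → clear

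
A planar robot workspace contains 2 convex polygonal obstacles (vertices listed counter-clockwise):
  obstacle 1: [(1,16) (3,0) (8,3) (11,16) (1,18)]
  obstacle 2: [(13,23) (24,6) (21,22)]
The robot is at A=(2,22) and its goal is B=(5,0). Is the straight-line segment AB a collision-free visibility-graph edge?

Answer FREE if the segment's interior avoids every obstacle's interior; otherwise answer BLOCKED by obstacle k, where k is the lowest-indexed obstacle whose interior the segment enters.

Obstacle 1 [(1,16) (3,0) (8,3) (11,16) (1,18)]:
  edge (1,16)–(3,0): clear
  edge (3,0)–(8,3): crosses AB
  edge (8,3)–(11,16): clear
  edge (11,16)–(1,18): crosses AB
  edge (1,18)–(1,16): clear
  → BLOCKED
Obstacle 2 [(13,23) (24,6) (21,22)]:
  edge (13,23)–(24,6): clear
  edge (24,6)–(21,22): clear
  edge (21,22)–(13,23): clear
  midpoint (7/2,11) outside
  → clear

BLOCKED by obstacle 1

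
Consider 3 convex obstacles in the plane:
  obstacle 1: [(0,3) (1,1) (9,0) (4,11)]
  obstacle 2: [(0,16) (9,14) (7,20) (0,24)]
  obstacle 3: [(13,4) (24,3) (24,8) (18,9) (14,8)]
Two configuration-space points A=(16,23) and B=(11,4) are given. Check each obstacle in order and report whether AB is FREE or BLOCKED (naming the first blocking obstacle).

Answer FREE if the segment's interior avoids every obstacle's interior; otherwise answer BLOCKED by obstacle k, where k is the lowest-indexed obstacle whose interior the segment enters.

FREE

Obstacle 1 [(0,3) (1,1) (9,0) (4,11)]:
  edge (0,3)–(1,1): clear
  edge (1,1)–(9,0): clear
  edge (9,0)–(4,11): clear
  edge (4,11)–(0,3): clear
  midpoint (27/2,27/2) outside
  → clear
Obstacle 2 [(0,16) (9,14) (7,20) (0,24)]:
  edge (0,16)–(9,14): clear
  edge (9,14)–(7,20): clear
  edge (7,20)–(0,24): clear
  edge (0,24)–(0,16): clear
  midpoint (27/2,27/2) outside
  → clear
Obstacle 3 [(13,4) (24,3) (24,8) (18,9) (14,8)]:
  edge (13,4)–(24,3): clear
  edge (24,3)–(24,8): clear
  edge (24,8)–(18,9): clear
  edge (18,9)–(14,8): clear
  edge (14,8)–(13,4): clear
  midpoint (27/2,27/2) outside
  → clear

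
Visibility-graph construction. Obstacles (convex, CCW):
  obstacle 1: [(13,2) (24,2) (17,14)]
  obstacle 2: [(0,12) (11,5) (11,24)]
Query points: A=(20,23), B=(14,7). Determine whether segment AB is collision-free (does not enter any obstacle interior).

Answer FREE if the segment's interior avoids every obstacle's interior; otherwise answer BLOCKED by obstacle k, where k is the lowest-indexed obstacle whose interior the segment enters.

Obstacle 1 [(13,2) (24,2) (17,14)]:
  edge (13,2)–(24,2): clear
  edge (24,2)–(17,14): clear
  edge (17,14)–(13,2): clear
  midpoint (17,15) outside
  → clear
Obstacle 2 [(0,12) (11,5) (11,24)]:
  edge (0,12)–(11,5): clear
  edge (11,5)–(11,24): clear
  edge (11,24)–(0,12): clear
  midpoint (17,15) outside
  → clear

FREE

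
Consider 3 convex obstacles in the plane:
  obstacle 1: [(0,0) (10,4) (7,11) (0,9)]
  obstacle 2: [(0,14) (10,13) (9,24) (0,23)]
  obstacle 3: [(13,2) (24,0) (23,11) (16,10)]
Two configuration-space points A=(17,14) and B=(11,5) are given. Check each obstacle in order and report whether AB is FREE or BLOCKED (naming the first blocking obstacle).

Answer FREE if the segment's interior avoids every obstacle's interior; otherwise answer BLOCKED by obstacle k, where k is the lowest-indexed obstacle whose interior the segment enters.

FREE

Obstacle 1 [(0,0) (10,4) (7,11) (0,9)]:
  edge (0,0)–(10,4): clear
  edge (10,4)–(7,11): clear
  edge (7,11)–(0,9): clear
  edge (0,9)–(0,0): clear
  midpoint (14,19/2) outside
  → clear
Obstacle 2 [(0,14) (10,13) (9,24) (0,23)]:
  edge (0,14)–(10,13): clear
  edge (10,13)–(9,24): clear
  edge (9,24)–(0,23): clear
  edge (0,23)–(0,14): clear
  midpoint (14,19/2) outside
  → clear
Obstacle 3 [(13,2) (24,0) (23,11) (16,10)]:
  edge (13,2)–(24,0): clear
  edge (24,0)–(23,11): clear
  edge (23,11)–(16,10): clear
  edge (16,10)–(13,2): clear
  midpoint (14,19/2) outside
  → clear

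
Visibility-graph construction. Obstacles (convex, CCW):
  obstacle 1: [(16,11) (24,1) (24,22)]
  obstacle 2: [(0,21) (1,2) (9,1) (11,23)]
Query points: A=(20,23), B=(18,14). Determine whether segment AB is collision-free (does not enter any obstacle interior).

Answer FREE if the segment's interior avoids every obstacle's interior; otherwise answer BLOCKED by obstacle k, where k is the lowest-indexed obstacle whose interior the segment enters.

FREE

Obstacle 1 [(16,11) (24,1) (24,22)]:
  edge (16,11)–(24,1): clear
  edge (24,1)–(24,22): clear
  edge (24,22)–(16,11): clear
  midpoint (19,37/2) outside
  → clear
Obstacle 2 [(0,21) (1,2) (9,1) (11,23)]:
  edge (0,21)–(1,2): clear
  edge (1,2)–(9,1): clear
  edge (9,1)–(11,23): clear
  edge (11,23)–(0,21): clear
  midpoint (19,37/2) outside
  → clear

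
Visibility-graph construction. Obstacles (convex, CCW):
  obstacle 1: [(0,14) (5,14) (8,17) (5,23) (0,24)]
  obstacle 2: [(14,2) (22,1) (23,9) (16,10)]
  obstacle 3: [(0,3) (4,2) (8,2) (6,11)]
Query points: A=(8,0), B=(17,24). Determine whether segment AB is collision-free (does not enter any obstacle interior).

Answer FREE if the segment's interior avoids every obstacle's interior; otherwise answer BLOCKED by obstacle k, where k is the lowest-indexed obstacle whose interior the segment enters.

Obstacle 1 [(0,14) (5,14) (8,17) (5,23) (0,24)]:
  edge (0,14)–(5,14): clear
  edge (5,14)–(8,17): clear
  edge (8,17)–(5,23): clear
  edge (5,23)–(0,24): clear
  edge (0,24)–(0,14): clear
  midpoint (25/2,12) outside
  → clear
Obstacle 2 [(14,2) (22,1) (23,9) (16,10)]:
  edge (14,2)–(22,1): clear
  edge (22,1)–(23,9): clear
  edge (23,9)–(16,10): clear
  edge (16,10)–(14,2): clear
  midpoint (25/2,12) outside
  → clear
Obstacle 3 [(0,3) (4,2) (8,2) (6,11)]:
  edge (0,3)–(4,2): clear
  edge (4,2)–(8,2): clear
  edge (8,2)–(6,11): clear
  edge (6,11)–(0,3): clear
  midpoint (25/2,12) outside
  → clear

FREE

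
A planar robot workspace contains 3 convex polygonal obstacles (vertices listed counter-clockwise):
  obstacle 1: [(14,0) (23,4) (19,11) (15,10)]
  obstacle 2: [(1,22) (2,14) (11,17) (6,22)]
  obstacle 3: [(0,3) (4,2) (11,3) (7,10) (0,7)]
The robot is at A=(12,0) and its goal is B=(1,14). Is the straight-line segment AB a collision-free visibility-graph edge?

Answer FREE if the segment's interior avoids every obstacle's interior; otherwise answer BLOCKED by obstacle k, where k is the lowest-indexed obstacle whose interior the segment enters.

BLOCKED by obstacle 3

Obstacle 1 [(14,0) (23,4) (19,11) (15,10)]:
  edge (14,0)–(23,4): clear
  edge (23,4)–(19,11): clear
  edge (19,11)–(15,10): clear
  edge (15,10)–(14,0): clear
  midpoint (13/2,7) outside
  → clear
Obstacle 2 [(1,22) (2,14) (11,17) (6,22)]:
  edge (1,22)–(2,14): clear
  edge (2,14)–(11,17): clear
  edge (11,17)–(6,22): clear
  edge (6,22)–(1,22): clear
  midpoint (13/2,7) outside
  → clear
Obstacle 3 [(0,3) (4,2) (11,3) (7,10) (0,7)]:
  edge (0,3)–(4,2): clear
  edge (4,2)–(11,3): crosses AB
  edge (11,3)–(7,10): clear
  edge (7,10)–(0,7): crosses AB
  edge (0,7)–(0,3): clear
  → BLOCKED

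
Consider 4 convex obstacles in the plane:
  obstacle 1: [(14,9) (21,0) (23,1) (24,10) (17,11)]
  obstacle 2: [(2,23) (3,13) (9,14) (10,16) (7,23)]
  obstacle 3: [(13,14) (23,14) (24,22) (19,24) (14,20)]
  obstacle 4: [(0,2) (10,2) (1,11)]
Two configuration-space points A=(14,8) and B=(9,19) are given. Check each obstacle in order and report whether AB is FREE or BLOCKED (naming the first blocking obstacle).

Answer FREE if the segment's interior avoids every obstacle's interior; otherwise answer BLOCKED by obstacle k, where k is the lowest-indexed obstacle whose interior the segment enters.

FREE

Obstacle 1 [(14,9) (21,0) (23,1) (24,10) (17,11)]:
  edge (14,9)–(21,0): clear
  edge (21,0)–(23,1): clear
  edge (23,1)–(24,10): clear
  edge (24,10)–(17,11): clear
  edge (17,11)–(14,9): clear
  midpoint (23/2,27/2) outside
  → clear
Obstacle 2 [(2,23) (3,13) (9,14) (10,16) (7,23)]:
  edge (2,23)–(3,13): clear
  edge (3,13)–(9,14): clear
  edge (9,14)–(10,16): clear
  edge (10,16)–(7,23): clear
  edge (7,23)–(2,23): clear
  midpoint (23/2,27/2) outside
  → clear
Obstacle 3 [(13,14) (23,14) (24,22) (19,24) (14,20)]:
  edge (13,14)–(23,14): clear
  edge (23,14)–(24,22): clear
  edge (24,22)–(19,24): clear
  edge (19,24)–(14,20): clear
  edge (14,20)–(13,14): clear
  midpoint (23/2,27/2) outside
  → clear
Obstacle 4 [(0,2) (10,2) (1,11)]:
  edge (0,2)–(10,2): clear
  edge (10,2)–(1,11): clear
  edge (1,11)–(0,2): clear
  midpoint (23/2,27/2) outside
  → clear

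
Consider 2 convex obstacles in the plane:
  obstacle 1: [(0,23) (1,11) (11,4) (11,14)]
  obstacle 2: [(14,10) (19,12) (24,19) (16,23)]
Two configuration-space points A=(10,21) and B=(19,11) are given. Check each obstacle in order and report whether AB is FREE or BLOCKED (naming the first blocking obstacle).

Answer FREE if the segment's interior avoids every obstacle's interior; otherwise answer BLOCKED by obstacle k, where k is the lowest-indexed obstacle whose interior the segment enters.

Obstacle 1 [(0,23) (1,11) (11,4) (11,14)]:
  edge (0,23)–(1,11): clear
  edge (1,11)–(11,4): clear
  edge (11,4)–(11,14): clear
  edge (11,14)–(0,23): clear
  midpoint (29/2,16) outside
  → clear
Obstacle 2 [(14,10) (19,12) (24,19) (16,23)]:
  edge (14,10)–(19,12): crosses AB
  edge (19,12)–(24,19): clear
  edge (24,19)–(16,23): clear
  edge (16,23)–(14,10): crosses AB
  → BLOCKED

BLOCKED by obstacle 2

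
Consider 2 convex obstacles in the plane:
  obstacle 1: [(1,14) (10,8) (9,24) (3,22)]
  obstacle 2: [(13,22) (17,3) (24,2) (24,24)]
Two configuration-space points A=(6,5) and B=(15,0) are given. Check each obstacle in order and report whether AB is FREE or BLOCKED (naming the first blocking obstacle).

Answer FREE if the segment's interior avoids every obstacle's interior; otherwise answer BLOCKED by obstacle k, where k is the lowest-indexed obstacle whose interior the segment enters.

Obstacle 1 [(1,14) (10,8) (9,24) (3,22)]:
  edge (1,14)–(10,8): clear
  edge (10,8)–(9,24): clear
  edge (9,24)–(3,22): clear
  edge (3,22)–(1,14): clear
  midpoint (21/2,5/2) outside
  → clear
Obstacle 2 [(13,22) (17,3) (24,2) (24,24)]:
  edge (13,22)–(17,3): clear
  edge (17,3)–(24,2): clear
  edge (24,2)–(24,24): clear
  edge (24,24)–(13,22): clear
  midpoint (21/2,5/2) outside
  → clear

FREE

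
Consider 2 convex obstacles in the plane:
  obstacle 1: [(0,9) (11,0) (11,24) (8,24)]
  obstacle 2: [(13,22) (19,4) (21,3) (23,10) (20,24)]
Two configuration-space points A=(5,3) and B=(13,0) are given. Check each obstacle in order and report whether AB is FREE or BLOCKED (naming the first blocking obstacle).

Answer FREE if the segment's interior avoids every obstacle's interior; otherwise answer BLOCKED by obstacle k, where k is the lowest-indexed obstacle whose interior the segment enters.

Obstacle 1 [(0,9) (11,0) (11,24) (8,24)]:
  edge (0,9)–(11,0): crosses AB
  edge (11,0)–(11,24): crosses AB
  edge (11,24)–(8,24): clear
  edge (8,24)–(0,9): clear
  → BLOCKED
Obstacle 2 [(13,22) (19,4) (21,3) (23,10) (20,24)]:
  edge (13,22)–(19,4): clear
  edge (19,4)–(21,3): clear
  edge (21,3)–(23,10): clear
  edge (23,10)–(20,24): clear
  edge (20,24)–(13,22): clear
  midpoint (9,3/2) outside
  → clear

BLOCKED by obstacle 1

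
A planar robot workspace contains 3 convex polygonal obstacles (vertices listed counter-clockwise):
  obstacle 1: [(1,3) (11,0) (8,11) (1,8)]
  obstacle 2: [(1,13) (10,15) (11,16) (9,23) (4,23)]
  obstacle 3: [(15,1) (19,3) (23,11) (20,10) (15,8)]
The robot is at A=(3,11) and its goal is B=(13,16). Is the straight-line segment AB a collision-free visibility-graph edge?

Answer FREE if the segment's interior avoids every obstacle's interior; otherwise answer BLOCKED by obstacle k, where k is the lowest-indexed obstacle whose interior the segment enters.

FREE

Obstacle 1 [(1,3) (11,0) (8,11) (1,8)]:
  edge (1,3)–(11,0): clear
  edge (11,0)–(8,11): clear
  edge (8,11)–(1,8): clear
  edge (1,8)–(1,3): clear
  midpoint (8,27/2) outside
  → clear
Obstacle 2 [(1,13) (10,15) (11,16) (9,23) (4,23)]:
  edge (1,13)–(10,15): clear
  edge (10,15)–(11,16): clear
  edge (11,16)–(9,23): clear
  edge (9,23)–(4,23): clear
  edge (4,23)–(1,13): clear
  midpoint (8,27/2) outside
  → clear
Obstacle 3 [(15,1) (19,3) (23,11) (20,10) (15,8)]:
  edge (15,1)–(19,3): clear
  edge (19,3)–(23,11): clear
  edge (23,11)–(20,10): clear
  edge (20,10)–(15,8): clear
  edge (15,8)–(15,1): clear
  midpoint (8,27/2) outside
  → clear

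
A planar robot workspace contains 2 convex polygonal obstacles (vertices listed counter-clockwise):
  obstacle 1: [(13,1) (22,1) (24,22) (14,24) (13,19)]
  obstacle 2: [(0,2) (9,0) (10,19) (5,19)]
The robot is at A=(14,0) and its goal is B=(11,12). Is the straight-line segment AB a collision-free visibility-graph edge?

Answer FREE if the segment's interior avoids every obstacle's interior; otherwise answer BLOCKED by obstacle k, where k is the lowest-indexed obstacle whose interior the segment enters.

BLOCKED by obstacle 1

Obstacle 1 [(13,1) (22,1) (24,22) (14,24) (13,19)]:
  edge (13,1)–(22,1): crosses AB
  edge (22,1)–(24,22): clear
  edge (24,22)–(14,24): clear
  edge (14,24)–(13,19): clear
  edge (13,19)–(13,1): crosses AB
  → BLOCKED
Obstacle 2 [(0,2) (9,0) (10,19) (5,19)]:
  edge (0,2)–(9,0): clear
  edge (9,0)–(10,19): clear
  edge (10,19)–(5,19): clear
  edge (5,19)–(0,2): clear
  midpoint (25/2,6) outside
  → clear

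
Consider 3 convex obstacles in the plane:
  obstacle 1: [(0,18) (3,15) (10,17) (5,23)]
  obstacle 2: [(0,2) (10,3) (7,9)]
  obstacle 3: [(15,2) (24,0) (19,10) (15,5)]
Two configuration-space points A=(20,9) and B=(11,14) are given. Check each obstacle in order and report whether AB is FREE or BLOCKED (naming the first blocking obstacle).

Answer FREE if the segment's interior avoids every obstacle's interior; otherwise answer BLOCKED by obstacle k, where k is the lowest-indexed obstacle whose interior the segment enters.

Obstacle 1 [(0,18) (3,15) (10,17) (5,23)]:
  edge (0,18)–(3,15): clear
  edge (3,15)–(10,17): clear
  edge (10,17)–(5,23): clear
  edge (5,23)–(0,18): clear
  midpoint (31/2,23/2) outside
  → clear
Obstacle 2 [(0,2) (10,3) (7,9)]:
  edge (0,2)–(10,3): clear
  edge (10,3)–(7,9): clear
  edge (7,9)–(0,2): clear
  midpoint (31/2,23/2) outside
  → clear
Obstacle 3 [(15,2) (24,0) (19,10) (15,5)]:
  edge (15,2)–(24,0): clear
  edge (24,0)–(19,10): crosses AB
  edge (19,10)–(15,5): crosses AB
  edge (15,5)–(15,2): clear
  → BLOCKED

BLOCKED by obstacle 3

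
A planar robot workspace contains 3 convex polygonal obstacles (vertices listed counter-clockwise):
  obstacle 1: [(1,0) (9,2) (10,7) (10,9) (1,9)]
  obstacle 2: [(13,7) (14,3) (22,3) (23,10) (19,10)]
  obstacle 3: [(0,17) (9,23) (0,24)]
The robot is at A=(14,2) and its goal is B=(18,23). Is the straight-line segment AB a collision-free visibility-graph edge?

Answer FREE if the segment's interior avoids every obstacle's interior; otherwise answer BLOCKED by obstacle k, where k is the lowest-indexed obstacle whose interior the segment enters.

Obstacle 1 [(1,0) (9,2) (10,7) (10,9) (1,9)]:
  edge (1,0)–(9,2): clear
  edge (9,2)–(10,7): clear
  edge (10,7)–(10,9): clear
  edge (10,9)–(1,9): clear
  edge (1,9)–(1,0): clear
  midpoint (16,25/2) outside
  → clear
Obstacle 2 [(13,7) (14,3) (22,3) (23,10) (19,10)]:
  edge (13,7)–(14,3): clear
  edge (14,3)–(22,3): crosses AB
  edge (22,3)–(23,10): clear
  edge (23,10)–(19,10): clear
  edge (19,10)–(13,7): crosses AB
  → BLOCKED
Obstacle 3 [(0,17) (9,23) (0,24)]:
  edge (0,17)–(9,23): clear
  edge (9,23)–(0,24): clear
  edge (0,24)–(0,17): clear
  midpoint (16,25/2) outside
  → clear

BLOCKED by obstacle 2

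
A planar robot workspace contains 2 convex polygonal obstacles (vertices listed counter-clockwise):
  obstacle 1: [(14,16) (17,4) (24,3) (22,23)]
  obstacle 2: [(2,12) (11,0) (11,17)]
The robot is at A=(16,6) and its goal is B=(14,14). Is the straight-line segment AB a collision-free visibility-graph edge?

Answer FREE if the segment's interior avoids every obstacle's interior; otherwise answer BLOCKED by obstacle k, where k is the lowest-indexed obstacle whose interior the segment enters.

Obstacle 1 [(14,16) (17,4) (24,3) (22,23)]:
  edge (14,16)–(17,4): clear
  edge (17,4)–(24,3): clear
  edge (24,3)–(22,23): clear
  edge (22,23)–(14,16): clear
  midpoint (15,10) outside
  → clear
Obstacle 2 [(2,12) (11,0) (11,17)]:
  edge (2,12)–(11,0): clear
  edge (11,0)–(11,17): clear
  edge (11,17)–(2,12): clear
  midpoint (15,10) outside
  → clear

FREE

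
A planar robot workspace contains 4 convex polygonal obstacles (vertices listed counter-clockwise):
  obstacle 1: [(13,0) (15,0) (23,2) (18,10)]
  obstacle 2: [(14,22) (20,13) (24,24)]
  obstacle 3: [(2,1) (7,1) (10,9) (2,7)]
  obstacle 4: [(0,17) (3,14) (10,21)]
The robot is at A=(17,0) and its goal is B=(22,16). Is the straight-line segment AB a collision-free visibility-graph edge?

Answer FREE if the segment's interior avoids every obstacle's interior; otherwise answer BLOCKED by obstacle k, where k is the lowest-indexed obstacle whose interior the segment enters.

Obstacle 1 [(13,0) (15,0) (23,2) (18,10)]:
  edge (13,0)–(15,0): clear
  edge (15,0)–(23,2): crosses AB
  edge (23,2)–(18,10): crosses AB
  edge (18,10)–(13,0): clear
  → BLOCKED
Obstacle 2 [(14,22) (20,13) (24,24)]:
  edge (14,22)–(20,13): clear
  edge (20,13)–(24,24): clear
  edge (24,24)–(14,22): clear
  midpoint (39/2,8) outside
  → clear
Obstacle 3 [(2,1) (7,1) (10,9) (2,7)]:
  edge (2,1)–(7,1): clear
  edge (7,1)–(10,9): clear
  edge (10,9)–(2,7): clear
  edge (2,7)–(2,1): clear
  midpoint (39/2,8) outside
  → clear
Obstacle 4 [(0,17) (3,14) (10,21)]:
  edge (0,17)–(3,14): clear
  edge (3,14)–(10,21): clear
  edge (10,21)–(0,17): clear
  midpoint (39/2,8) outside
  → clear

BLOCKED by obstacle 1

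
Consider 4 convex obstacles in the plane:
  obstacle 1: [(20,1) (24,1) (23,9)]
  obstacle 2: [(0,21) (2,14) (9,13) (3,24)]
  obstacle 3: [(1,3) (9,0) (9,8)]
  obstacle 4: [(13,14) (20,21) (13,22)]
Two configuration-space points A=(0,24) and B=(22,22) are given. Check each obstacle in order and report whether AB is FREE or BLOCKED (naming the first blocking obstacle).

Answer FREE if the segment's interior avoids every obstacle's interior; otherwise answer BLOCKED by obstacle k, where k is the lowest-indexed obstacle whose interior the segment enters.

BLOCKED by obstacle 2

Obstacle 1 [(20,1) (24,1) (23,9)]:
  edge (20,1)–(24,1): clear
  edge (24,1)–(23,9): clear
  edge (23,9)–(20,1): clear
  midpoint (11,23) outside
  → clear
Obstacle 2 [(0,21) (2,14) (9,13) (3,24)]:
  edge (0,21)–(2,14): clear
  edge (2,14)–(9,13): clear
  edge (9,13)–(3,24): crosses AB
  edge (3,24)–(0,21): crosses AB
  → BLOCKED
Obstacle 3 [(1,3) (9,0) (9,8)]:
  edge (1,3)–(9,0): clear
  edge (9,0)–(9,8): clear
  edge (9,8)–(1,3): clear
  midpoint (11,23) outside
  → clear
Obstacle 4 [(13,14) (20,21) (13,22)]:
  edge (13,14)–(20,21): clear
  edge (20,21)–(13,22): clear
  edge (13,22)–(13,14): clear
  midpoint (11,23) outside
  → clear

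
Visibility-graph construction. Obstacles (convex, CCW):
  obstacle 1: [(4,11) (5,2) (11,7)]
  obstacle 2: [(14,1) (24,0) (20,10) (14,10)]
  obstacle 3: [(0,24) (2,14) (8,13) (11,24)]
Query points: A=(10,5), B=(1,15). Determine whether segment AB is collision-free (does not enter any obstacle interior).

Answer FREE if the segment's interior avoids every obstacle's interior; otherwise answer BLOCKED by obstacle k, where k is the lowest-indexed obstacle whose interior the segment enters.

Obstacle 1 [(4,11) (5,2) (11,7)]:
  edge (4,11)–(5,2): clear
  edge (5,2)–(11,7): crosses AB
  edge (11,7)–(4,11): crosses AB
  → BLOCKED
Obstacle 2 [(14,1) (24,0) (20,10) (14,10)]:
  edge (14,1)–(24,0): clear
  edge (24,0)–(20,10): clear
  edge (20,10)–(14,10): clear
  edge (14,10)–(14,1): clear
  midpoint (11/2,10) outside
  → clear
Obstacle 3 [(0,24) (2,14) (8,13) (11,24)]:
  edge (0,24)–(2,14): clear
  edge (2,14)–(8,13): clear
  edge (8,13)–(11,24): clear
  edge (11,24)–(0,24): clear
  midpoint (11/2,10) outside
  → clear

BLOCKED by obstacle 1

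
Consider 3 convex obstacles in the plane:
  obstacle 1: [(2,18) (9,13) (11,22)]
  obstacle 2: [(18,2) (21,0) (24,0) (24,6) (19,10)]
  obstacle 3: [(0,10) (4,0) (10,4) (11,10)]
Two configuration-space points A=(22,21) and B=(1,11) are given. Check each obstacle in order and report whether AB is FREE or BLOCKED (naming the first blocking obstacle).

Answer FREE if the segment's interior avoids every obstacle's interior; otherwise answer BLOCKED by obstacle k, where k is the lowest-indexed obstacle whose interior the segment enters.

Obstacle 1 [(2,18) (9,13) (11,22)]:
  edge (2,18)–(9,13): crosses AB
  edge (9,13)–(11,22): crosses AB
  edge (11,22)–(2,18): clear
  → BLOCKED
Obstacle 2 [(18,2) (21,0) (24,0) (24,6) (19,10)]:
  edge (18,2)–(21,0): clear
  edge (21,0)–(24,0): clear
  edge (24,0)–(24,6): clear
  edge (24,6)–(19,10): clear
  edge (19,10)–(18,2): clear
  midpoint (23/2,16) outside
  → clear
Obstacle 3 [(0,10) (4,0) (10,4) (11,10)]:
  edge (0,10)–(4,0): clear
  edge (4,0)–(10,4): clear
  edge (10,4)–(11,10): clear
  edge (11,10)–(0,10): clear
  midpoint (23/2,16) outside
  → clear

BLOCKED by obstacle 1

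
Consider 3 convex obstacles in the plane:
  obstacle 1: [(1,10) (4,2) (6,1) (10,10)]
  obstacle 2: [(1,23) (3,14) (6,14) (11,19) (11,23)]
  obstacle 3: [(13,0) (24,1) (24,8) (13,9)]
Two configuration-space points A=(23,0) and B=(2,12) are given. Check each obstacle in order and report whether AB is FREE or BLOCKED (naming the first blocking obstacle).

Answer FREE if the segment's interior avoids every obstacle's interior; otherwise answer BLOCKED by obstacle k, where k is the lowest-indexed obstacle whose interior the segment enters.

BLOCKED by obstacle 1

Obstacle 1 [(1,10) (4,2) (6,1) (10,10)]:
  edge (1,10)–(4,2): clear
  edge (4,2)–(6,1): clear
  edge (6,1)–(10,10): crosses AB
  edge (10,10)–(1,10): crosses AB
  → BLOCKED
Obstacle 2 [(1,23) (3,14) (6,14) (11,19) (11,23)]:
  edge (1,23)–(3,14): clear
  edge (3,14)–(6,14): clear
  edge (6,14)–(11,19): clear
  edge (11,19)–(11,23): clear
  edge (11,23)–(1,23): clear
  midpoint (25/2,6) outside
  → clear
Obstacle 3 [(13,0) (24,1) (24,8) (13,9)]:
  edge (13,0)–(24,1): crosses AB
  edge (24,1)–(24,8): clear
  edge (24,8)–(13,9): clear
  edge (13,9)–(13,0): crosses AB
  → BLOCKED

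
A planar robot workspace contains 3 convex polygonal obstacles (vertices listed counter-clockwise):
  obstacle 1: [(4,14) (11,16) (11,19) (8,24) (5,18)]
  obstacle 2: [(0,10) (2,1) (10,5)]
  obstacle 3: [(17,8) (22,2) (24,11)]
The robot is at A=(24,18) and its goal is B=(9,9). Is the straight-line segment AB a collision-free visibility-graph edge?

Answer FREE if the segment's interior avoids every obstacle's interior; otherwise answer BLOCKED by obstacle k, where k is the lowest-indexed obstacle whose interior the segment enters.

Obstacle 1 [(4,14) (11,16) (11,19) (8,24) (5,18)]:
  edge (4,14)–(11,16): clear
  edge (11,16)–(11,19): clear
  edge (11,19)–(8,24): clear
  edge (8,24)–(5,18): clear
  edge (5,18)–(4,14): clear
  midpoint (33/2,27/2) outside
  → clear
Obstacle 2 [(0,10) (2,1) (10,5)]:
  edge (0,10)–(2,1): clear
  edge (2,1)–(10,5): clear
  edge (10,5)–(0,10): clear
  midpoint (33/2,27/2) outside
  → clear
Obstacle 3 [(17,8) (22,2) (24,11)]:
  edge (17,8)–(22,2): clear
  edge (22,2)–(24,11): clear
  edge (24,11)–(17,8): clear
  midpoint (33/2,27/2) outside
  → clear

FREE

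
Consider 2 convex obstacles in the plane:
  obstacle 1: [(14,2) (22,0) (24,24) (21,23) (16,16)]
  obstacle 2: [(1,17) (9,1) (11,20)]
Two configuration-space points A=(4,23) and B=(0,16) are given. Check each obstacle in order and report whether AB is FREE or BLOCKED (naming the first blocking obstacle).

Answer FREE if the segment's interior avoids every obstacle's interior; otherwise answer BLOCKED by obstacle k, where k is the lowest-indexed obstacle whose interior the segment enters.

Obstacle 1 [(14,2) (22,0) (24,24) (21,23) (16,16)]:
  edge (14,2)–(22,0): clear
  edge (22,0)–(24,24): clear
  edge (24,24)–(21,23): clear
  edge (21,23)–(16,16): clear
  edge (16,16)–(14,2): clear
  midpoint (2,39/2) outside
  → clear
Obstacle 2 [(1,17) (9,1) (11,20)]:
  edge (1,17)–(9,1): clear
  edge (9,1)–(11,20): clear
  edge (11,20)–(1,17): clear
  midpoint (2,39/2) outside
  → clear

FREE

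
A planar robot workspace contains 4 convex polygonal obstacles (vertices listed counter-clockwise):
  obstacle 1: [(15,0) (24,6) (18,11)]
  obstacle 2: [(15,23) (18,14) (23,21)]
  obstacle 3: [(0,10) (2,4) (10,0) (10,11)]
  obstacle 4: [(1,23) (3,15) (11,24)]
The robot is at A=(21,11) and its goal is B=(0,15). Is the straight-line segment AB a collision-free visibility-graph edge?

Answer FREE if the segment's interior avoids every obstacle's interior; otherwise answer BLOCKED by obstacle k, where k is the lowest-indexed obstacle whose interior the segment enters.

FREE

Obstacle 1 [(15,0) (24,6) (18,11)]:
  edge (15,0)–(24,6): clear
  edge (24,6)–(18,11): clear
  edge (18,11)–(15,0): clear
  midpoint (21/2,13) outside
  → clear
Obstacle 2 [(15,23) (18,14) (23,21)]:
  edge (15,23)–(18,14): clear
  edge (18,14)–(23,21): clear
  edge (23,21)–(15,23): clear
  midpoint (21/2,13) outside
  → clear
Obstacle 3 [(0,10) (2,4) (10,0) (10,11)]:
  edge (0,10)–(2,4): clear
  edge (2,4)–(10,0): clear
  edge (10,0)–(10,11): clear
  edge (10,11)–(0,10): clear
  midpoint (21/2,13) outside
  → clear
Obstacle 4 [(1,23) (3,15) (11,24)]:
  edge (1,23)–(3,15): clear
  edge (3,15)–(11,24): clear
  edge (11,24)–(1,23): clear
  midpoint (21/2,13) outside
  → clear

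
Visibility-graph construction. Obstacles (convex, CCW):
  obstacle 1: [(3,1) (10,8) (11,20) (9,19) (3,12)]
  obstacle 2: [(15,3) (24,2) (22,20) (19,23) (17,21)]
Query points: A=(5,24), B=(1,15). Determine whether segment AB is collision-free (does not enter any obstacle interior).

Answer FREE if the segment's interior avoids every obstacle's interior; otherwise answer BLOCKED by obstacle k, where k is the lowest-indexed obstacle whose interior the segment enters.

Obstacle 1 [(3,1) (10,8) (11,20) (9,19) (3,12)]:
  edge (3,1)–(10,8): clear
  edge (10,8)–(11,20): clear
  edge (11,20)–(9,19): clear
  edge (9,19)–(3,12): clear
  edge (3,12)–(3,1): clear
  midpoint (3,39/2) outside
  → clear
Obstacle 2 [(15,3) (24,2) (22,20) (19,23) (17,21)]:
  edge (15,3)–(24,2): clear
  edge (24,2)–(22,20): clear
  edge (22,20)–(19,23): clear
  edge (19,23)–(17,21): clear
  edge (17,21)–(15,3): clear
  midpoint (3,39/2) outside
  → clear

FREE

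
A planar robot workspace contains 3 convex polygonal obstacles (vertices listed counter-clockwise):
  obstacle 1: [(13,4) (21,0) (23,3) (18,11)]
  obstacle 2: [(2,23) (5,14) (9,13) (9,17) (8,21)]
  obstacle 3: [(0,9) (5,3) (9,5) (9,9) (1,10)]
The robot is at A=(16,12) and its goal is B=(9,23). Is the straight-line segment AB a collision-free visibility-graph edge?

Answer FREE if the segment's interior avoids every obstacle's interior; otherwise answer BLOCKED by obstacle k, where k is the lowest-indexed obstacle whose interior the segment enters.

FREE

Obstacle 1 [(13,4) (21,0) (23,3) (18,11)]:
  edge (13,4)–(21,0): clear
  edge (21,0)–(23,3): clear
  edge (23,3)–(18,11): clear
  edge (18,11)–(13,4): clear
  midpoint (25/2,35/2) outside
  → clear
Obstacle 2 [(2,23) (5,14) (9,13) (9,17) (8,21)]:
  edge (2,23)–(5,14): clear
  edge (5,14)–(9,13): clear
  edge (9,13)–(9,17): clear
  edge (9,17)–(8,21): clear
  edge (8,21)–(2,23): clear
  midpoint (25/2,35/2) outside
  → clear
Obstacle 3 [(0,9) (5,3) (9,5) (9,9) (1,10)]:
  edge (0,9)–(5,3): clear
  edge (5,3)–(9,5): clear
  edge (9,5)–(9,9): clear
  edge (9,9)–(1,10): clear
  edge (1,10)–(0,9): clear
  midpoint (25/2,35/2) outside
  → clear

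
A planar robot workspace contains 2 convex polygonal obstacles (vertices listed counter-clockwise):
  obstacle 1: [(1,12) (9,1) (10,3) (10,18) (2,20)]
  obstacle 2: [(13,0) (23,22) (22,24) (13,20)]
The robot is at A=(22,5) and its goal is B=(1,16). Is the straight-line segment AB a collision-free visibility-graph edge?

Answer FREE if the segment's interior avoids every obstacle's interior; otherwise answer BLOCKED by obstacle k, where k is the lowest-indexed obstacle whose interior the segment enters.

BLOCKED by obstacle 1

Obstacle 1 [(1,12) (9,1) (10,3) (10,18) (2,20)]:
  edge (1,12)–(9,1): clear
  edge (9,1)–(10,3): clear
  edge (10,3)–(10,18): crosses AB
  edge (10,18)–(2,20): clear
  edge (2,20)–(1,12): crosses AB
  → BLOCKED
Obstacle 2 [(13,0) (23,22) (22,24) (13,20)]:
  edge (13,0)–(23,22): crosses AB
  edge (23,22)–(22,24): clear
  edge (22,24)–(13,20): clear
  edge (13,20)–(13,0): crosses AB
  → BLOCKED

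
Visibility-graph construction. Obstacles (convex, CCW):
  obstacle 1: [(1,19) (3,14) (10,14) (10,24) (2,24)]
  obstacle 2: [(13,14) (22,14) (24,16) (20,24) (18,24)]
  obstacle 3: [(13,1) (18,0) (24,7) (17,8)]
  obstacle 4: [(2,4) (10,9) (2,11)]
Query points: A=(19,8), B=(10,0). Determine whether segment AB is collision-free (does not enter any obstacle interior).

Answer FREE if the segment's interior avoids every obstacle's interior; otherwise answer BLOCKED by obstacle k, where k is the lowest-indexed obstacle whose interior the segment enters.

Obstacle 1 [(1,19) (3,14) (10,14) (10,24) (2,24)]:
  edge (1,19)–(3,14): clear
  edge (3,14)–(10,14): clear
  edge (10,14)–(10,24): clear
  edge (10,24)–(2,24): clear
  edge (2,24)–(1,19): clear
  midpoint (29/2,4) outside
  → clear
Obstacle 2 [(13,14) (22,14) (24,16) (20,24) (18,24)]:
  edge (13,14)–(22,14): clear
  edge (22,14)–(24,16): clear
  edge (24,16)–(20,24): clear
  edge (20,24)–(18,24): clear
  edge (18,24)–(13,14): clear
  midpoint (29/2,4) outside
  → clear
Obstacle 3 [(13,1) (18,0) (24,7) (17,8)]:
  edge (13,1)–(18,0): clear
  edge (18,0)–(24,7): clear
  edge (24,7)–(17,8): crosses AB
  edge (17,8)–(13,1): crosses AB
  → BLOCKED
Obstacle 4 [(2,4) (10,9) (2,11)]:
  edge (2,4)–(10,9): clear
  edge (10,9)–(2,11): clear
  edge (2,11)–(2,4): clear
  midpoint (29/2,4) outside
  → clear

BLOCKED by obstacle 3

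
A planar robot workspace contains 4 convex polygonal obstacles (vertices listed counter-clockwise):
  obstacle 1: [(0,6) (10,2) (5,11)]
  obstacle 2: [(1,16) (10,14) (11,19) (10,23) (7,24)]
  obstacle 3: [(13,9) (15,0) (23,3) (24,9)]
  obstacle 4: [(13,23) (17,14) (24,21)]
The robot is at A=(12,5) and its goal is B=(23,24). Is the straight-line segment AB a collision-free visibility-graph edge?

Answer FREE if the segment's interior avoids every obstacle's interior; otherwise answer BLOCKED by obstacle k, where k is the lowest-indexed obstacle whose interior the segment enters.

BLOCKED by obstacle 3

Obstacle 1 [(0,6) (10,2) (5,11)]:
  edge (0,6)–(10,2): clear
  edge (10,2)–(5,11): clear
  edge (5,11)–(0,6): clear
  midpoint (35/2,29/2) outside
  → clear
Obstacle 2 [(1,16) (10,14) (11,19) (10,23) (7,24)]:
  edge (1,16)–(10,14): clear
  edge (10,14)–(11,19): clear
  edge (11,19)–(10,23): clear
  edge (10,23)–(7,24): clear
  edge (7,24)–(1,16): clear
  midpoint (35/2,29/2) outside
  → clear
Obstacle 3 [(13,9) (15,0) (23,3) (24,9)]:
  edge (13,9)–(15,0): crosses AB
  edge (15,0)–(23,3): clear
  edge (23,3)–(24,9): clear
  edge (24,9)–(13,9): crosses AB
  → BLOCKED
Obstacle 4 [(13,23) (17,14) (24,21)]:
  edge (13,23)–(17,14): clear
  edge (17,14)–(24,21): crosses AB
  edge (24,21)–(13,23): crosses AB
  → BLOCKED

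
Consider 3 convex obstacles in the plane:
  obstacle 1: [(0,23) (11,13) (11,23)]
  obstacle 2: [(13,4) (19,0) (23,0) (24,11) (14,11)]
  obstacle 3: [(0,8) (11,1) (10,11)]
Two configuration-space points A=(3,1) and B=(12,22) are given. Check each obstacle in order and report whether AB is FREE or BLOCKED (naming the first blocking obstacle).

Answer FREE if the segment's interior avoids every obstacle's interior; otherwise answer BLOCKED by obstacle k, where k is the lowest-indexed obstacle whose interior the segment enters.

BLOCKED by obstacle 1

Obstacle 1 [(0,23) (11,13) (11,23)]:
  edge (0,23)–(11,13): crosses AB
  edge (11,13)–(11,23): crosses AB
  edge (11,23)–(0,23): clear
  → BLOCKED
Obstacle 2 [(13,4) (19,0) (23,0) (24,11) (14,11)]:
  edge (13,4)–(19,0): clear
  edge (19,0)–(23,0): clear
  edge (23,0)–(24,11): clear
  edge (24,11)–(14,11): clear
  edge (14,11)–(13,4): clear
  midpoint (15/2,23/2) outside
  → clear
Obstacle 3 [(0,8) (11,1) (10,11)]:
  edge (0,8)–(11,1): crosses AB
  edge (11,1)–(10,11): clear
  edge (10,11)–(0,8): crosses AB
  → BLOCKED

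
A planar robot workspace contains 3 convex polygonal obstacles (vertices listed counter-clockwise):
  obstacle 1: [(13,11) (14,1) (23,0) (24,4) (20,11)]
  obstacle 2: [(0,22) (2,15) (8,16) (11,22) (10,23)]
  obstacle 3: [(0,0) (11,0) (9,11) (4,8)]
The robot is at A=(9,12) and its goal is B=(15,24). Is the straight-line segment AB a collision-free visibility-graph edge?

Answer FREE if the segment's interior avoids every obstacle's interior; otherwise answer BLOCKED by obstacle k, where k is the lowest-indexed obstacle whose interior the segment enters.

FREE

Obstacle 1 [(13,11) (14,1) (23,0) (24,4) (20,11)]:
  edge (13,11)–(14,1): clear
  edge (14,1)–(23,0): clear
  edge (23,0)–(24,4): clear
  edge (24,4)–(20,11): clear
  edge (20,11)–(13,11): clear
  midpoint (12,18) outside
  → clear
Obstacle 2 [(0,22) (2,15) (8,16) (11,22) (10,23)]:
  edge (0,22)–(2,15): clear
  edge (2,15)–(8,16): clear
  edge (8,16)–(11,22): clear
  edge (11,22)–(10,23): clear
  edge (10,23)–(0,22): clear
  midpoint (12,18) outside
  → clear
Obstacle 3 [(0,0) (11,0) (9,11) (4,8)]:
  edge (0,0)–(11,0): clear
  edge (11,0)–(9,11): clear
  edge (9,11)–(4,8): clear
  edge (4,8)–(0,0): clear
  midpoint (12,18) outside
  → clear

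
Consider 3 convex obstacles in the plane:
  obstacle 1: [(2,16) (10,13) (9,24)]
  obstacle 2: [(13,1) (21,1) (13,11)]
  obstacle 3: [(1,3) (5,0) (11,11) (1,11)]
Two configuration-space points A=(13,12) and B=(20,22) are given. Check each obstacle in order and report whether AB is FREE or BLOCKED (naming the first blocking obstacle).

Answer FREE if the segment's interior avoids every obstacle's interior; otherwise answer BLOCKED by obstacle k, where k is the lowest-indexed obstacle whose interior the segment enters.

Obstacle 1 [(2,16) (10,13) (9,24)]:
  edge (2,16)–(10,13): clear
  edge (10,13)–(9,24): clear
  edge (9,24)–(2,16): clear
  midpoint (33/2,17) outside
  → clear
Obstacle 2 [(13,1) (21,1) (13,11)]:
  edge (13,1)–(21,1): clear
  edge (21,1)–(13,11): clear
  edge (13,11)–(13,1): clear
  midpoint (33/2,17) outside
  → clear
Obstacle 3 [(1,3) (5,0) (11,11) (1,11)]:
  edge (1,3)–(5,0): clear
  edge (5,0)–(11,11): clear
  edge (11,11)–(1,11): clear
  edge (1,11)–(1,3): clear
  midpoint (33/2,17) outside
  → clear

FREE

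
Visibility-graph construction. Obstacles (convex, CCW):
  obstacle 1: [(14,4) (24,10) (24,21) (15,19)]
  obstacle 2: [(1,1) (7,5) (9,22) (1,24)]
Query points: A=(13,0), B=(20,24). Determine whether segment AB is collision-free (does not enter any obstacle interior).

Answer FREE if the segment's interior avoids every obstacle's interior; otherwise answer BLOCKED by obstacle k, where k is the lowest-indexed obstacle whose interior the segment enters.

BLOCKED by obstacle 1

Obstacle 1 [(14,4) (24,10) (24,21) (15,19)]:
  edge (14,4)–(24,10): crosses AB
  edge (24,10)–(24,21): clear
  edge (24,21)–(15,19): crosses AB
  edge (15,19)–(14,4): clear
  → BLOCKED
Obstacle 2 [(1,1) (7,5) (9,22) (1,24)]:
  edge (1,1)–(7,5): clear
  edge (7,5)–(9,22): clear
  edge (9,22)–(1,24): clear
  edge (1,24)–(1,1): clear
  midpoint (33/2,12) outside
  → clear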